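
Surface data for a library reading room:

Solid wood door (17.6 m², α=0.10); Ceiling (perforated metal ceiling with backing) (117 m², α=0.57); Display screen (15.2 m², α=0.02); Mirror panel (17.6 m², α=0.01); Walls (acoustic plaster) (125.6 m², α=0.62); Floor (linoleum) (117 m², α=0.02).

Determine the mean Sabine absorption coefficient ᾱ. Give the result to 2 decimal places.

0.36

Total surface area S = 410.0 m².
Σ(Sᵢαᵢ) = 17.6×0.10 + 117×0.57 + 15.2×0.02 + 17.6×0.01 + 125.6×0.62 + 117×0.02 = 149.142.
ᾱ = A/S = 0.36.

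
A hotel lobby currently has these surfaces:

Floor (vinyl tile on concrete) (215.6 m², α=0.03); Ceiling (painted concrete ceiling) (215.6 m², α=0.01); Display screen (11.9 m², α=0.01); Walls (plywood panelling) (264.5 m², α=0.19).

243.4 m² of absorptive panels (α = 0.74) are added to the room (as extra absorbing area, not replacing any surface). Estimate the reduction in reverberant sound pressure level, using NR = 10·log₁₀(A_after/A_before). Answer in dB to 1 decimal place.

Equivalent absorption area: A_before = 215.6×0.03 + 215.6×0.01 + 11.9×0.01 + 264.5×0.19 = 58.998 m².
Treatment contributes 243.4·0.74 = 180.116 sabins.
New total A_after = 239.114 sabins.
Reduction = 10 log₁₀(A_after/A_before) = 10 log₁₀(4.0529) = 6.1 dB.

6.1 dB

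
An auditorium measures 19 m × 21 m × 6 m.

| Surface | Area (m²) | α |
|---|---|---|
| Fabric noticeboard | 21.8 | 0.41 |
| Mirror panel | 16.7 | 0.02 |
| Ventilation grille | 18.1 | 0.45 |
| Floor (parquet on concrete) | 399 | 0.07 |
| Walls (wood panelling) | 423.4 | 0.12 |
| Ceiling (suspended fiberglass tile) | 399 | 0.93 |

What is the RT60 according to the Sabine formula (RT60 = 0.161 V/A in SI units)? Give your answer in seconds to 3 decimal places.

Total absorption A = 21.8·0.41 + 16.7·0.02 + 18.1·0.45 + 399·0.07 + 423.4·0.12 + 399·0.93
  = 8.938 + 0.334 + 8.145 + 27.930 + 50.808 + 371.070 = 467.225 m² sabins.
Room volume: 2394 m³.
Sabine: RT60 = 0.161 × 2394 / 467.225 = 0.825 s.

0.825 seconds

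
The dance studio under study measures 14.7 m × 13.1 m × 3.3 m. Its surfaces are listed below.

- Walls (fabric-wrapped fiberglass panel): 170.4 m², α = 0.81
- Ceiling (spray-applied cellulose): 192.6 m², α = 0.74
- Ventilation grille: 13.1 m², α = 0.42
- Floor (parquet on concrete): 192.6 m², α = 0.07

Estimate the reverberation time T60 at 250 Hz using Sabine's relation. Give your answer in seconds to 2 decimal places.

0.34 seconds

Equivalent absorption area: A = 170.4*0.81 + 192.6*0.74 + 13.1*0.42 + 192.6*0.07 = 299.532 m².
Room volume: 635.481 m³.
RT60 = 0.161 · V / A = 0.161 × 635.481 / 299.532 = 0.34 s.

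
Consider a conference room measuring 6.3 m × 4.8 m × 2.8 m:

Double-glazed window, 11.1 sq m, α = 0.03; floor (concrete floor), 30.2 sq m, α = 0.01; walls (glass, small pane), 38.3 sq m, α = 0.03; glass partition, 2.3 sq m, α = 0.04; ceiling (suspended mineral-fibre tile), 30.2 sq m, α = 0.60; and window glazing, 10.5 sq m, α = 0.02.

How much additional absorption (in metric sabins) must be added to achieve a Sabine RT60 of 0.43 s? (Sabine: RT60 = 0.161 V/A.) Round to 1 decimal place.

Equivalent absorption area: A₁ = 11.1*0.03 + 30.2*0.01 + 38.3*0.03 + 2.3*0.04 + 30.2*0.60 + 10.5*0.02 = 20.206 sq m.
For T = 0.43 s, need A₂ = 0.161·V/T = 0.161·84.672/0.43 = 31.703 sabins.
ΔA = A₂ − A₁ = 31.703 − 20.206 = 11.5 sabins.

11.5 sabins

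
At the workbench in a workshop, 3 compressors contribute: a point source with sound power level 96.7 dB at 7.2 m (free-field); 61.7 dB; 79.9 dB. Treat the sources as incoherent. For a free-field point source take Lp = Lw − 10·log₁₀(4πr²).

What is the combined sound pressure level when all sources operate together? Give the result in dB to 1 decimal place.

Source at 7.2 m: Lp = 96.7 − 10·log₁₀(4π·7.2²) = 96.7 − 10·log₁₀(651.441) = 68.6 dB.
Σ 10^(Lᵢ/10) = 1.064e+08.
L_total = 10·log₁₀(1.064e+08) = 80.3 dB.

80.3 dB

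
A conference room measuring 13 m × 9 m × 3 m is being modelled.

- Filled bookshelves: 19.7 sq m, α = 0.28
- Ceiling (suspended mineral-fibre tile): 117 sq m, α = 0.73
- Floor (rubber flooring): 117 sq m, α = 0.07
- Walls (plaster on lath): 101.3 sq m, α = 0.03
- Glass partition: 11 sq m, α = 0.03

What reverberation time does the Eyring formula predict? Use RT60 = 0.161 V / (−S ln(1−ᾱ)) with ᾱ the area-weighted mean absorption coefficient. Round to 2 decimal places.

0.47 s

S = Σ Sᵢ = 366.0 sq m.
Absorption A = 19.7·0.28 + 117·0.73 + 117·0.07 + 101.3·0.03 + 11·0.03 = 102.485 sabins.
ᾱ = 102.485 / 366.0 = 0.2800.
−S·ln(1−ᾱ) = −366.0 × ln(1 − 0.2800) = 120.232.
V = 13 × 9 × 3 = 351 m³.
T = 0.161·V/[−S·ln(1−ᾱ)] = 0.161·351/120.232 = 0.47 s.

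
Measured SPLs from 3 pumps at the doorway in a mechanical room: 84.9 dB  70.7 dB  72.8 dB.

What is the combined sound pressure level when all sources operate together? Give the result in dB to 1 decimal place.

Σ 10^(Lᵢ/10) = 3.398e+08.
Back to dB: 10·log₁₀ Σ = 85.3 dB.

85.3 dB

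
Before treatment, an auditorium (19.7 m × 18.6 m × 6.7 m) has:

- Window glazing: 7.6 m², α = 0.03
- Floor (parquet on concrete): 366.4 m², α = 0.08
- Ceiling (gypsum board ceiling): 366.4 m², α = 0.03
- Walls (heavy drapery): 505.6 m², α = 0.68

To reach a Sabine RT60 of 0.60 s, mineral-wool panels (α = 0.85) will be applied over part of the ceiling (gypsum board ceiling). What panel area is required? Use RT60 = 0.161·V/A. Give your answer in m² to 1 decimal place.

334.7

Equivalent absorption area: A₁ = 7.6*0.03 + 366.4*0.08 + 366.4*0.03 + 505.6*0.68 = 384.340 m².
Required A₂ = 0.161·2455.014/0.60 = 658.762 sabins.
Absorption to add: 658.762 − 384.340 = 274.422 sabins.
Net gain per m²: Δα = 0.85 − 0.03 = 0.82.
Panel area = 274.422 / 0.82 = 334.7 m².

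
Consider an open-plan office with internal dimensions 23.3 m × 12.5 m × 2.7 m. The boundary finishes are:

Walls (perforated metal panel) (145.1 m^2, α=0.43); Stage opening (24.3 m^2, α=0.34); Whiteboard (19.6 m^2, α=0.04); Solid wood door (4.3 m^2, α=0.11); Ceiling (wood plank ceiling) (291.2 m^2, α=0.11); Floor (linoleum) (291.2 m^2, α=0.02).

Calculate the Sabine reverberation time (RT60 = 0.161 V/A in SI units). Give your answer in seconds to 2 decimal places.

Summing Sᵢαᵢ: 62.393 + 8.262 + 0.784 + 0.473 + 32.032 + 5.824 → A = 109.768 sabins.
Room volume: 786.375 m³.
T = 0.161 V/A = 0.161·786.375/109.768 = 1.15 s.

1.15 s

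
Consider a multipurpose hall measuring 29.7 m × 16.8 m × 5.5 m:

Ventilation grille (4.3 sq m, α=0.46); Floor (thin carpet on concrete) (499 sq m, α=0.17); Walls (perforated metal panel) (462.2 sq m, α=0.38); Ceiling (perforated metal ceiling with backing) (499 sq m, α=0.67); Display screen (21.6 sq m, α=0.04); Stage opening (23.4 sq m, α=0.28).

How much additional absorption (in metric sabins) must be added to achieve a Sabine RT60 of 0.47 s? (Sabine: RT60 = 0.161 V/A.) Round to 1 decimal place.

335.9 sabins

Summing Sᵢαᵢ: 1.978 + 84.830 + 175.636 + 334.330 + 0.864 + 6.552 → A₁ = 604.190 sabins.
Target A₂ = 0.161·2744.28/0.47 = 940.062 sabins (V = 2744.28 m³).
Shortfall: 940.062 − 604.190 = 335.9 sabins.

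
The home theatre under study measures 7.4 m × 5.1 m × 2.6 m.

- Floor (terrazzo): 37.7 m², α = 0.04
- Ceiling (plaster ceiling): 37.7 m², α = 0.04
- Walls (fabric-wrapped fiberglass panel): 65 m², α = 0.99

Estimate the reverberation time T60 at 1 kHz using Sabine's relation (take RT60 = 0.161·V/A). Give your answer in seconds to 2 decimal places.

Equivalent absorption area: A = 37.7*0.04 + 37.7*0.04 + 65*0.99 = 67.366 m².
Room volume: 98.124 m³.
Sabine: RT60 = 0.161 × 98.124 / 67.366 = 0.23 s.

0.23 s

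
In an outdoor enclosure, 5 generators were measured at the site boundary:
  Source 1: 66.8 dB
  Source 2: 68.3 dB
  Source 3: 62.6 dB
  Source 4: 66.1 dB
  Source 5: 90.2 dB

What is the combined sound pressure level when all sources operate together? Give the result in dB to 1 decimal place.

Sum in the linear (power) domain: Σ 10^(Lᵢ/10) = 10^(66.8/10) + 10^(68.3/10) + 10^(62.6/10) + 10^(66.1/10) + 10^(90.2/10) = 1.065e+09.
Back to dB: 10·log₁₀ Σ = 90.3 dB.

90.3 dB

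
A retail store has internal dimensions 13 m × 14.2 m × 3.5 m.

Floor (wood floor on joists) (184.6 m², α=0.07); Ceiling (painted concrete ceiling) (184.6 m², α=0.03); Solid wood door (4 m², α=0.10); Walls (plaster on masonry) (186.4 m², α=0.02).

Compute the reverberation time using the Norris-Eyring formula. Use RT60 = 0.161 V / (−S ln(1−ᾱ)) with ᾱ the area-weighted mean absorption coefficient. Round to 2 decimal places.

S = Σ Sᵢ = 559.6 m².
Σ(Sᵢαᵢ) = 184.6×0.07 + 184.6×0.03 + 4×0.10 + 186.4×0.02 = 22.588.
ᾱ = 22.588 / 559.6 = 0.0404.
Eyring denominator: −S ln(1−ᾱ) = 23.077.
V = 13 × 14.2 × 3.5 = 646.1 m³.
T = 0.161·V/[−S·ln(1−ᾱ)] = 0.161·646.1/23.077 = 4.51 s.

4.51 sec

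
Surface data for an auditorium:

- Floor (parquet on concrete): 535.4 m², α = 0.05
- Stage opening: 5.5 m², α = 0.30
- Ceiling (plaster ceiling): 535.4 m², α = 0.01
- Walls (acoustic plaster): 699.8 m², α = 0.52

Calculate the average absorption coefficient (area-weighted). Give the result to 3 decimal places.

0.224

S = Σ Sᵢ = 535.4 + 5.5 + 535.4 + 699.8 = 1776.1 m².
A = 535.4×0.05 + 5.5×0.30 + 535.4×0.01 + 699.8×0.52 = 397.670 sabins.
ᾱ = 397.670 / 1776.1 = 0.224.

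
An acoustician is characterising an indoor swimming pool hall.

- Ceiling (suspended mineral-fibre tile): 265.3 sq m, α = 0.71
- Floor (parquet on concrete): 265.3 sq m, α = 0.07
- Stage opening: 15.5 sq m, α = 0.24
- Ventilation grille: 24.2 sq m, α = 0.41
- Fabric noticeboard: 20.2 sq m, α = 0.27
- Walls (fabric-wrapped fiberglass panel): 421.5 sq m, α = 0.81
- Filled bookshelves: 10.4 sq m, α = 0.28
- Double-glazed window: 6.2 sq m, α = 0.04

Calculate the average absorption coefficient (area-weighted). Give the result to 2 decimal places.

Total surface area S = 1028.6 sq m.
Weighted sum Σ Sα = 570.605.
ᾱ = A/S = 0.55.

0.55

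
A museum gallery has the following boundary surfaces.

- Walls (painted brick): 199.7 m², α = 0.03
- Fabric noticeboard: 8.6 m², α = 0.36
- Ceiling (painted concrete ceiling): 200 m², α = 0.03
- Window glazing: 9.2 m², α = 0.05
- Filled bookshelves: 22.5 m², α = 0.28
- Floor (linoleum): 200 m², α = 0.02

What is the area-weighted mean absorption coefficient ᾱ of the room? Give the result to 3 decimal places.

0.040

Total surface area S = 640.0 m².
Σ(Sᵢαᵢ) = 199.7·0.03 + 8.6·0.36 + 200·0.03 + 9.2·0.05 + 22.5·0.28 + 200·0.02 = 25.847.
ᾱ = A/S = 0.040.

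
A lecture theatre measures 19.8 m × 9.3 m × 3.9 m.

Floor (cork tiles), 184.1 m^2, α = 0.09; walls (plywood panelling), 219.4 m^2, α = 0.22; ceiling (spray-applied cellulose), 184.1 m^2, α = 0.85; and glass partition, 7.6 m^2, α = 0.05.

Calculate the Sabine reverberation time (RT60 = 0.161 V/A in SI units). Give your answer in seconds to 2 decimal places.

0.52 s

Equivalent absorption area: A = 184.1*0.09 + 219.4*0.22 + 184.1*0.85 + 7.6*0.05 = 221.702 m^2.
Volume V = 19.8 × 9.3 × 3.9 = 718.146 m³.
RT60 = 0.161 · V / A = 0.161 × 718.146 / 221.702 = 0.52 s.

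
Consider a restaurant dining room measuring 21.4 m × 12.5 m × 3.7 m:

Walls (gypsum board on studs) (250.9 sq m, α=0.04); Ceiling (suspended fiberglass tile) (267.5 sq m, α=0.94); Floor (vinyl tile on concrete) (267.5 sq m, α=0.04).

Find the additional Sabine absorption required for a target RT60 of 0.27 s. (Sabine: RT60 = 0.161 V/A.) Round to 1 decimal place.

318.0 sabins

Equivalent absorption area: A₁ = 250.9·0.04 + 267.5·0.94 + 267.5·0.04 = 272.186 sq m.
V = 989.75 m³. Required absorption A₂ = 0.161 × 989.75 / 0.27 = 590.184 sabins.
Shortfall: 590.184 − 272.186 = 318.0 sabins.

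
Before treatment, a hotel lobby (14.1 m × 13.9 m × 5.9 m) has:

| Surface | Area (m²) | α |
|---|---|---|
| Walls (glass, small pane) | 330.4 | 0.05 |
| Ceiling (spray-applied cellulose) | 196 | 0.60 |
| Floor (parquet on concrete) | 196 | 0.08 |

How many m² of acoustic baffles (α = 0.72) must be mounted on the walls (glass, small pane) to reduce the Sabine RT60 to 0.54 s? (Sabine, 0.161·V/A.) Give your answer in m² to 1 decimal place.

291.0

A₁ = Σ Sᵢαᵢ = 330.4·0.05 + 196·0.60 + 196·0.08 = 149.800 sabins.
V = 1156.341 m³. Target absorption A₂ = 0.161 × 1156.341 / 0.54 = 344.761 sabins.
Absorption to add: 344.761 − 149.800 = 194.961 sabins.
Net gain per m²: Δα = 0.72 − 0.05 = 0.67.
Panel area = 194.961 / 0.67 = 291.0 m².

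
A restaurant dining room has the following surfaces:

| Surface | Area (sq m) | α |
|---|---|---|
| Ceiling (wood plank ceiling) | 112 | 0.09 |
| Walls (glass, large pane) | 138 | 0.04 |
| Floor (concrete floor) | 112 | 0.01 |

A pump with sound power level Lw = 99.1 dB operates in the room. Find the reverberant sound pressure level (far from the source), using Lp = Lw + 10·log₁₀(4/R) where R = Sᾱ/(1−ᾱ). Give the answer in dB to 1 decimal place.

92.7 dB

A = 16.720 sabins; S = 362.0 sq m.
ᾱ = 0.0462, so room constant R = A/(1−ᾱ) = 17.530 sq m.
Lp = Lw + 10 log₁₀(4/R) = 99.1 -6.42 = 92.7 dB.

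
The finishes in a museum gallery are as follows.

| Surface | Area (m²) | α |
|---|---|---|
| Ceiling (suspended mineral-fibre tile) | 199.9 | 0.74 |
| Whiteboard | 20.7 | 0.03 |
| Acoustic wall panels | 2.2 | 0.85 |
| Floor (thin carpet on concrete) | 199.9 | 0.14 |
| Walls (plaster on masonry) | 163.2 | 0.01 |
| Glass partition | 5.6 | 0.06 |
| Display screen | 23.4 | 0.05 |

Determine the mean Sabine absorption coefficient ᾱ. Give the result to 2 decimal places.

S = Σ Sᵢ = 199.9 + 20.7 + 2.2 + 199.9 + 163.2 + 5.6 + 23.4 = 614.9 m².
Σ(Sᵢαᵢ) = 199.9*0.74 + 20.7*0.03 + 2.2*0.85 + 199.9*0.14 + 163.2*0.01 + 5.6*0.06 + 23.4*0.05 = 181.541.
ᾱ = 181.541 / 614.9 = 0.30.

0.30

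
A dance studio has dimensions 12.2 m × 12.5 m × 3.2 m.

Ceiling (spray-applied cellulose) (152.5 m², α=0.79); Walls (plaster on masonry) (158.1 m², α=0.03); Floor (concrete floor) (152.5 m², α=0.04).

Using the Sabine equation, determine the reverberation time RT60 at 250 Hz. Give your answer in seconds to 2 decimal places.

Total absorption A = 152.5·0.79 + 158.1·0.03 + 152.5·0.04
  = 120.475 + 4.743 + 6.100 = 131.318 m² sabins.
Room volume: 488 m³.
RT60 = 0.161 · V / A = 0.161 × 488 / 131.318 = 0.60 s.

0.60 seconds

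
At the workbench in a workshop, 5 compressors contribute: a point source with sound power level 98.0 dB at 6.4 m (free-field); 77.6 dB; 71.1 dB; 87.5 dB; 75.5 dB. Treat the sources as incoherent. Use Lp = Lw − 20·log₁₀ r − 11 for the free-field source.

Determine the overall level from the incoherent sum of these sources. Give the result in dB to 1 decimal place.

Source at 6.4 m: Lp = 98.0 − 20·log₁₀(6.4) − 11 = 70.9 dB.
Σ 10^(Lᵢ/10) = 6.806e+08.
Combined level = 10 log₁₀(6.806e+08) = 88.3 dB.

88.3 dB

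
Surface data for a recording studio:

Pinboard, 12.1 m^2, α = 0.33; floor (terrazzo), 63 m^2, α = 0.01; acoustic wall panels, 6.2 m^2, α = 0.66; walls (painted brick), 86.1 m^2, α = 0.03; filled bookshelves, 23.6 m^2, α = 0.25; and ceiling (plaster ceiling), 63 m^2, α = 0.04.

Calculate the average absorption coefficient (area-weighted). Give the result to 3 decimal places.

Total surface area S = 254.0 m^2.
Weighted sum Σ Sα = 19.718.
ᾱ = 19.718 / 254.0 = 0.078.

0.078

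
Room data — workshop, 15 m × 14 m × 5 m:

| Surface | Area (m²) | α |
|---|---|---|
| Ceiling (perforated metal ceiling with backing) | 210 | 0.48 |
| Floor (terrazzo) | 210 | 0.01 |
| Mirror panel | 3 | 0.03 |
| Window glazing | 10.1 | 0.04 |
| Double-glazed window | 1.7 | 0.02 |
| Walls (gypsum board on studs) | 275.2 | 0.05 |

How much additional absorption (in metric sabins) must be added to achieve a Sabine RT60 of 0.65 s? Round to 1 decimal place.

142.9 sabins

Total absorption A₁ = 210·0.48 + 210·0.01 + 3·0.03 + 10.1·0.04 + 1.7·0.02 + 275.2·0.05
  = 100.800 + 2.100 + 0.090 + 0.404 + 0.034 + 13.760 = 117.188 m² sabins.
Target A₂ = 0.161·1050/0.65 = 260.077 sabins (V = 1050 m³).
Additional absorption ΔA = 260.077 − 117.188 = 142.9 sabins.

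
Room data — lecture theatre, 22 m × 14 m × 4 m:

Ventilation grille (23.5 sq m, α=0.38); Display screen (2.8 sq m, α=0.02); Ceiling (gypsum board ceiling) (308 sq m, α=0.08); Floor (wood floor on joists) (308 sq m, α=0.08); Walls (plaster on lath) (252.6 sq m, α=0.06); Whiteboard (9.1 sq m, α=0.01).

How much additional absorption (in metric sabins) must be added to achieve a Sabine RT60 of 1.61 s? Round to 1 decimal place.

Summing Sᵢαᵢ: 8.930 + 0.056 + 24.640 + 24.640 + 15.156 + 0.091 → A₁ = 73.513 sabins.
Target A₂ = 0.161·1232/1.61 = 123.200 sabins (V = 1232 m³).
ΔA = A₂ − A₁ = 123.200 − 73.513 = 49.7 sabins.

49.7 sabins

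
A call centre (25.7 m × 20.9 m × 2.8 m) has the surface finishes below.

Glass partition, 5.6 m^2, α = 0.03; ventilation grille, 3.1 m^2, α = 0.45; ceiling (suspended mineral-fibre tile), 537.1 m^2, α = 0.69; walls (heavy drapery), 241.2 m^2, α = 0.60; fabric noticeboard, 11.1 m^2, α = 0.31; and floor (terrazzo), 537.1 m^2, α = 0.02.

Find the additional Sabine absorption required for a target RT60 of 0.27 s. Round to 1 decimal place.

Equivalent absorption area: A₁ = 5.6×0.03 + 3.1×0.45 + 537.1×0.69 + 241.2×0.60 + 11.1×0.31 + 537.1×0.02 = 531.065 m^2.
Target A₂ = 0.161·1503.964/0.27 = 896.808 sabins (V = 1503.964 m³).
ΔA = A₂ − A₁ = 896.808 − 531.065 = 365.7 sabins.

365.7 sabins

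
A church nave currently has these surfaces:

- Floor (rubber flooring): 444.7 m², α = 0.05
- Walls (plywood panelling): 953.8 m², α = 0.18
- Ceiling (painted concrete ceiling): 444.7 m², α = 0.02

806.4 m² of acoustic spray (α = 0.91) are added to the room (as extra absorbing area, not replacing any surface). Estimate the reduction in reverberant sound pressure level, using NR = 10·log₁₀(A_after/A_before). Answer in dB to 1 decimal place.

6.6 dB

Summing Sᵢαᵢ: 22.235 + 171.684 + 8.894 → A_before = 202.813 sabins.
Added absorption = 806.4 × 0.91 = 733.824 sabins.
A_after = 202.813 + 733.824 = 936.637 sabins.
NR = 10·log₁₀(936.637/202.813) = 6.6 dB.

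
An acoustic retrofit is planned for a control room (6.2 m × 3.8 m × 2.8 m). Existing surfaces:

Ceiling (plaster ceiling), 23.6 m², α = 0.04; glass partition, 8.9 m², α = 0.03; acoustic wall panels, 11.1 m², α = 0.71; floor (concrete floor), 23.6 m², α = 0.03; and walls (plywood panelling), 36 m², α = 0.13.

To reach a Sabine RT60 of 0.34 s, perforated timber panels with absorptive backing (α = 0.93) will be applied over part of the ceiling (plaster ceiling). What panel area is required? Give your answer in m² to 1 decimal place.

18.8

Total absorption A₁ = 23.6·0.04 + 8.9·0.03 + 11.1·0.71 + 23.6·0.03 + 36·0.13
  = 0.944 + 0.267 + 7.881 + 0.708 + 4.680 = 14.480 m² sabins.
Required A₂ = 0.161·65.968/0.34 = 31.238 sabins.
ΔA needed = 31.238 − 14.480 = 16.758 sabins.
Net gain per m²: Δα = 0.93 − 0.04 = 0.89.
Panel area = 16.758 / 0.89 = 18.8 m².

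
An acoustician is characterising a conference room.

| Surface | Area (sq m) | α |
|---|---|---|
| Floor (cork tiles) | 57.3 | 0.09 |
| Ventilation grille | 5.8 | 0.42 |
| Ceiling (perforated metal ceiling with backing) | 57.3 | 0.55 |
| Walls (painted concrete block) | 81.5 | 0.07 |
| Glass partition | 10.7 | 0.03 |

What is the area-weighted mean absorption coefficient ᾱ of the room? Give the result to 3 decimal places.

Total surface area S = 212.6 sq m.
Weighted sum Σ Sα = 45.134.
ᾱ = 45.134 / 212.6 = 0.212.

0.212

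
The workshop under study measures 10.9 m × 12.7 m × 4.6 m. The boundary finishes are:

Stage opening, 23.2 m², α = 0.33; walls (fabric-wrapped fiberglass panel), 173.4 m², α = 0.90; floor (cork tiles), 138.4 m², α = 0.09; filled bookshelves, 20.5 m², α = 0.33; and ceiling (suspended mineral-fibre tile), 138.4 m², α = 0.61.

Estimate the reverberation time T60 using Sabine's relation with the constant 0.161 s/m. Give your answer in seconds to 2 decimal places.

Total absorption A = 23.2·0.33 + 173.4·0.90 + 138.4·0.09 + 20.5·0.33 + 138.4·0.61
  = 7.656 + 156.060 + 12.456 + 6.765 + 84.424 = 267.361 m² sabins.
Volume V = 10.9 × 12.7 × 4.6 = 636.778 m³.
T = 0.161 V/A = 0.161·636.778/267.361 = 0.38 s.

0.38 s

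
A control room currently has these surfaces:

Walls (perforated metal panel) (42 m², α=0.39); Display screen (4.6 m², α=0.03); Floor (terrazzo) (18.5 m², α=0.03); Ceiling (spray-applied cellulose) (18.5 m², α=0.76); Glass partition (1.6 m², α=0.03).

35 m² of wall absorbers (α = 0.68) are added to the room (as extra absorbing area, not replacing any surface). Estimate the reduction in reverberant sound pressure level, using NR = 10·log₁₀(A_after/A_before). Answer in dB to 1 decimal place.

Equivalent absorption area: A_before = 42×0.39 + 4.6×0.03 + 18.5×0.03 + 18.5×0.76 + 1.6×0.03 = 31.181 m².
Added absorption = 35 × 0.68 = 23.800 sabins.
New total A_after = 54.981 sabins.
Reduction = 10 log₁₀(A_after/A_before) = 10 log₁₀(1.7633) = 2.5 dB.

2.5 dB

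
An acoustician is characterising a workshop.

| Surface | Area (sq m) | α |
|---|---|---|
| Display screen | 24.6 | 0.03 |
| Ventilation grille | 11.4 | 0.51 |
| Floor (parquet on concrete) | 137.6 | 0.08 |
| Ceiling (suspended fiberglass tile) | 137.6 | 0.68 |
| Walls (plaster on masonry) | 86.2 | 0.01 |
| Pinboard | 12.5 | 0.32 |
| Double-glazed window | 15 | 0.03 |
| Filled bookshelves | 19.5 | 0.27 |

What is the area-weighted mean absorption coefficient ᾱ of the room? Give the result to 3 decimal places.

0.274

S = Σ Sᵢ = 24.6 + 11.4 + 137.6 + 137.6 + 86.2 + 12.5 + 15 + 19.5 = 444.4 sq m.
A = 24.6*0.03 + 11.4*0.51 + 137.6*0.08 + 137.6*0.68 + 86.2*0.01 + 12.5*0.32 + 15*0.03 + 19.5*0.27 = 121.705 sabins.
ᾱ = A/S = 0.274.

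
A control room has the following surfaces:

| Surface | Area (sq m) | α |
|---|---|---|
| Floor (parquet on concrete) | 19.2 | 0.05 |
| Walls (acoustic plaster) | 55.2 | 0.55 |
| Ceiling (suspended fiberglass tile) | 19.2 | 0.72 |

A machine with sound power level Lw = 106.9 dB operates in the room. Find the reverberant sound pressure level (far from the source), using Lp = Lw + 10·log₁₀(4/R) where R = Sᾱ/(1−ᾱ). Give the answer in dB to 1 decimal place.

93.5 dB

Σ(Sᵢαᵢ) = 19.2×0.05 + 55.2×0.55 + 19.2×0.72 = 45.144; total area S = 93.6 sq m.
ᾱ = 45.144/93.6 = 0.4823; R = Sᾱ/(1−ᾱ) = 45.144/(1−0.4823) = 87.201 sq m.
Lp = Lw + 10 log₁₀(4/R) = 106.9 -13.38 = 93.5 dB.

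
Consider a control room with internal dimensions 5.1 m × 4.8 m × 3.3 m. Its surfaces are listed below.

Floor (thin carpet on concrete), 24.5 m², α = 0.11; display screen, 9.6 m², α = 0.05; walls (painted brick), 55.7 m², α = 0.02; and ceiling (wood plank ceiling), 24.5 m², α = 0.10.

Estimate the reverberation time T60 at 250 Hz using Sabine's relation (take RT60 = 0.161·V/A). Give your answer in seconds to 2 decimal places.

1.93 s

Summing Sᵢαᵢ: 2.695 + 0.480 + 1.114 + 2.450 → A = 6.739 sabins.
V = 5.1·4.8·3.3 = 80.784 m³.
T = 0.161 V/A = 0.161·80.784/6.739 = 1.93 s.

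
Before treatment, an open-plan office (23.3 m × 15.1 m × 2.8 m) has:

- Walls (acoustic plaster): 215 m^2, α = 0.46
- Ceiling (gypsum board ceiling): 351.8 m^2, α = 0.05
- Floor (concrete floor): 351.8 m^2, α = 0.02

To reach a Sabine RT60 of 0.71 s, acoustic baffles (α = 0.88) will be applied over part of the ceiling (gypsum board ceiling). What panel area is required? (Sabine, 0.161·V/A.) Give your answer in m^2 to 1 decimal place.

120.3

Summing Sᵢαᵢ: 98.900 + 17.590 + 7.036 → A₁ = 123.526 sabins.
V = 985.124 m³. Target absorption A₂ = 0.161 × 985.124 / 0.71 = 223.387 sabins.
Absorption to add: 223.387 − 123.526 = 99.861 sabins.
Net gain per m^2: Δα = 0.88 − 0.05 = 0.83.
Panel area = 99.861 / 0.83 = 120.3 m^2.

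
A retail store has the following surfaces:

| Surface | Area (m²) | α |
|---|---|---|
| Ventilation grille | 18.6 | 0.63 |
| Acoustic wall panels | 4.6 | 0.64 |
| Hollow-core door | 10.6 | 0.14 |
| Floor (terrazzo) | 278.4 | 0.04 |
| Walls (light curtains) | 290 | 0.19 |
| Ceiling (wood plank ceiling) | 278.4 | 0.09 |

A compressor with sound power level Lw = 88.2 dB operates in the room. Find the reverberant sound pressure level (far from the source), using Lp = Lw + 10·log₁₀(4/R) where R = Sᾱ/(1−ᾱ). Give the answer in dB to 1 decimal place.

73.3 dB

Σ(Sᵢαᵢ) = 18.6×0.63 + 4.6×0.64 + 10.6×0.14 + 278.4×0.04 + 290×0.19 + 278.4×0.09 = 107.438; total area S = 880.6 m².
ᾱ = 0.1220, so room constant R = A/(1−ᾱ) = 122.367 m².
Lp = Lw + 10 log₁₀(4/R) = 88.2 -14.86 = 73.3 dB.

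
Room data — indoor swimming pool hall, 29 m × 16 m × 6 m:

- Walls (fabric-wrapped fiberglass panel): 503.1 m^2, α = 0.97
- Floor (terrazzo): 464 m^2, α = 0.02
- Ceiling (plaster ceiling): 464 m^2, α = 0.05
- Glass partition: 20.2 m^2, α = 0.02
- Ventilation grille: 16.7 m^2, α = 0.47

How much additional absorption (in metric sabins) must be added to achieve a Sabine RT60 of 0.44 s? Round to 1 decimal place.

Equivalent absorption area: A₁ = 503.1*0.97 + 464*0.02 + 464*0.05 + 20.2*0.02 + 16.7*0.47 = 528.740 m^2.
V = 2784 m³. Required absorption A₂ = 0.161 × 2784 / 0.44 = 1018.691 sabins.
ΔA = A₂ − A₁ = 1018.691 − 528.740 = 490.0 sabins.

490.0 sabins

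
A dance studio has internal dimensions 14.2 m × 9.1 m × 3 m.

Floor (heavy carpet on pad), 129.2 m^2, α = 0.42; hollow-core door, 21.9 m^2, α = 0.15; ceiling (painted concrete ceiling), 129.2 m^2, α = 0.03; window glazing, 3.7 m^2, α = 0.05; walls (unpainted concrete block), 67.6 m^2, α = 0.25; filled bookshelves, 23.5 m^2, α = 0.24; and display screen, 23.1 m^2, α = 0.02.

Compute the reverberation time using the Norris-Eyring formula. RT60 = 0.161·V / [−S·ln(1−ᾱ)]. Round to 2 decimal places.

0.66 s

S = Σ Sᵢ = 398.2 m^2.
Σ(Sᵢαᵢ) = 129.2×0.42 + 21.9×0.15 + 129.2×0.03 + 3.7×0.05 + 67.6×0.25 + 23.5×0.24 + 23.1×0.02 = 84.612.
ᾱ = 84.612 / 398.2 = 0.2125.
−S·ln(1−ᾱ) = −398.2 × ln(1 − 0.2125) = 95.127.
V = 14.2 × 9.1 × 3 = 387.66 m³.
RT60 = 0.161 × 387.66 / 95.127 = 0.66 s.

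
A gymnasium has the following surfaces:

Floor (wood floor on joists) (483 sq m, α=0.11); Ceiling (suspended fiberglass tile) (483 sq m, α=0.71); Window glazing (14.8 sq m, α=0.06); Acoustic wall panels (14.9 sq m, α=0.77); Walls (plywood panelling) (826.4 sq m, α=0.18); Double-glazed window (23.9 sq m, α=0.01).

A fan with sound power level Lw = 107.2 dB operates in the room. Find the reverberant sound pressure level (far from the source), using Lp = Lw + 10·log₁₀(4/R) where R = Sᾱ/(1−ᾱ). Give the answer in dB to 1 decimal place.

A = 557.412 sabins; S = 1846.0 sq m.
ᾱ = 0.3020, so room constant R = A/(1−ᾱ) = 798.585 sq m.
Lp = 107.2 + 10·log₁₀(4/798.585) = 107.2 + (-23.00) = 84.2 dB.

84.2 dB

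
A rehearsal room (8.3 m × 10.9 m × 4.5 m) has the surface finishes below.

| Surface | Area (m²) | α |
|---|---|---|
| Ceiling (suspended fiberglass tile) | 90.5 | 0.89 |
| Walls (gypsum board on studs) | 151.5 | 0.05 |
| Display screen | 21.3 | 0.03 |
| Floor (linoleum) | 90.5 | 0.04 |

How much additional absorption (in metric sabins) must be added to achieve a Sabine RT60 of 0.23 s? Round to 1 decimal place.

Total absorption A₁ = 90.5×0.89 + 151.5×0.05 + 21.3×0.03 + 90.5×0.04
  = 80.545 + 7.575 + 0.639 + 3.620 = 92.379 m² sabins.
For T = 0.23 s, need A₂ = 0.161·V/T = 0.161·407.115/0.23 = 284.981 sabins.
ΔA = A₂ − A₁ = 284.981 − 92.379 = 192.6 sabins.

192.6 sabins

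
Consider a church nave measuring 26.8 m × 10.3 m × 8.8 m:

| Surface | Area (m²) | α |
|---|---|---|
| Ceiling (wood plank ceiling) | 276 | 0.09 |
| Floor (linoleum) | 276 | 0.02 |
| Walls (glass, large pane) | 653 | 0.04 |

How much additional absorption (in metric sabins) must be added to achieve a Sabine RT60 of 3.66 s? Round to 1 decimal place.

50.4 sabins

A₁ = Σ Sᵢαᵢ = 276*0.09 + 276*0.02 + 653*0.04 = 56.480 sabins.
Target A₂ = 0.161·2429.152/3.66 = 106.856 sabins (V = 2429.152 m³).
Shortfall: 106.856 − 56.480 = 50.4 sabins.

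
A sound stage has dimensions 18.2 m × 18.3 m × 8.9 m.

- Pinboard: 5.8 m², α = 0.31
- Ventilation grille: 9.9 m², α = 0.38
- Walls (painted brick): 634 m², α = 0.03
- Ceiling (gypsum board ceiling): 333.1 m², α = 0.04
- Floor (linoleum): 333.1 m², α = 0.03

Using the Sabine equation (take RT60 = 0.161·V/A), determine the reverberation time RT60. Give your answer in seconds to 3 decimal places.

A = Σ Sᵢαᵢ = 5.8×0.31 + 9.9×0.38 + 634×0.03 + 333.1×0.04 + 333.1×0.03 = 47.897 sabins.
Volume V = 18.2 × 18.3 × 8.9 = 2964.234 m³.
T = 0.161 V/A = 0.161·2964.234/47.897 = 9.964 s.

9.964 s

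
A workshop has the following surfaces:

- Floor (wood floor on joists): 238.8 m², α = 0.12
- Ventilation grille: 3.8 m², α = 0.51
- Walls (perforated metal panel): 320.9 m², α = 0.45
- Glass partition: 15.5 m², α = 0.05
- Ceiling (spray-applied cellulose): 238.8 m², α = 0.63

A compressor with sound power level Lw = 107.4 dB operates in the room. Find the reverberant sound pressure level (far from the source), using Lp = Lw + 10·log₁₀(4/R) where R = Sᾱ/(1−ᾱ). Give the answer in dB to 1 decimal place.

86.1 dB

A = 326.218 sabins; S = 817.8 m².
ᾱ = 0.3989, so room constant R = A/(1−ᾱ) = 542.702 m².
Lp = 107.4 + 10·log₁₀(4/542.702) = 107.4 + (-21.33) = 86.1 dB.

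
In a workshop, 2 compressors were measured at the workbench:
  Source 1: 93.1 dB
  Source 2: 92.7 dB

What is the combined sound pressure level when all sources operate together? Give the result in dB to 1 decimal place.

95.9 dB

Sum in the linear (power) domain: Σ 10^(Lᵢ/10) = 10^(93.1/10) + 10^(92.7/10) = 3.904e+09.
L_total = 10·log₁₀(3.904e+09) = 95.9 dB.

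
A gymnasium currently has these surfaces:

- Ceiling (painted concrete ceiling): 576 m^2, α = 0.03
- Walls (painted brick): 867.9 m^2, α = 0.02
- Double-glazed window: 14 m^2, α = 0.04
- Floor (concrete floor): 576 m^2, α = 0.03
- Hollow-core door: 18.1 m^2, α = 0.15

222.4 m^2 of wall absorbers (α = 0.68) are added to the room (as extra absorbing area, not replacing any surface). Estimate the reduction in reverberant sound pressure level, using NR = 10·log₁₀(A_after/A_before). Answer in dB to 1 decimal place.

5.7 dB

Equivalent absorption area: A_before = 576*0.03 + 867.9*0.02 + 14*0.04 + 576*0.03 + 18.1*0.15 = 55.193 m^2.
Treatment contributes 222.4·0.68 = 151.232 sabins.
A_after = 55.193 + 151.232 = 206.425 sabins.
NR = 10·log₁₀(206.425/55.193) = 5.7 dB.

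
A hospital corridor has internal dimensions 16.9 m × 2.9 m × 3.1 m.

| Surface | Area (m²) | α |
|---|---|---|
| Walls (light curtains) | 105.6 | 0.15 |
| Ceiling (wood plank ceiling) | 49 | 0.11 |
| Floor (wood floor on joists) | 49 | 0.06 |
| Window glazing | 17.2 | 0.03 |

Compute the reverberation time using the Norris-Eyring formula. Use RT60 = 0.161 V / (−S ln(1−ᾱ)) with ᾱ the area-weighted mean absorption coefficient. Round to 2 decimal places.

0.93 seconds

Total surface area S = 105.6 + 49 + 49 + 17.2 = 220.8 m².
Absorption A = 105.6×0.15 + 49×0.11 + 49×0.06 + 17.2×0.03 = 24.686 sabins.
Mean coefficient ᾱ = A/S = 0.1118.
−S·ln(1−ᾱ) = −220.8 × ln(1 − 0.1118) = 26.178.
V = 16.9 × 2.9 × 3.1 = 151.931 m³.
RT60 = 0.161 × 151.931 / 26.178 = 0.93 s.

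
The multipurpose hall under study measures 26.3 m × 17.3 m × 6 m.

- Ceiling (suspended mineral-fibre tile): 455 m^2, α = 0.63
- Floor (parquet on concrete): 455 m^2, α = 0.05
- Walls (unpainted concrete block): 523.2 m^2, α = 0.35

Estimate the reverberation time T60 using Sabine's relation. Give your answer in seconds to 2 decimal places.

Summing Sᵢαᵢ: 286.650 + 22.750 + 183.120 → A = 492.520 sabins.
Room volume: 2729.94 m³.
Sabine: RT60 = 0.161 × 2729.94 / 492.520 = 0.89 s.

0.89 s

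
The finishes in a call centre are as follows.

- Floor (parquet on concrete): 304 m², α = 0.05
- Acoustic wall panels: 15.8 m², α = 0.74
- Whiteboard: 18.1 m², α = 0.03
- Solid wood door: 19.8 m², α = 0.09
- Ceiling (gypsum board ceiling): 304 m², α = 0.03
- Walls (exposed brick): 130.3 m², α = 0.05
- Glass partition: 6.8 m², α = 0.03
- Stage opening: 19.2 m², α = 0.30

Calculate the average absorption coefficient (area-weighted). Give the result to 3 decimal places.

0.062

S = Σ Sᵢ = 304 + 15.8 + 18.1 + 19.8 + 304 + 130.3 + 6.8 + 19.2 = 818.0 m².
A = 304*0.05 + 15.8*0.74 + 18.1*0.03 + 19.8*0.09 + 304*0.03 + 130.3*0.05 + 6.8*0.03 + 19.2*0.30 = 50.816 sabins.
ᾱ = A/S = 0.062.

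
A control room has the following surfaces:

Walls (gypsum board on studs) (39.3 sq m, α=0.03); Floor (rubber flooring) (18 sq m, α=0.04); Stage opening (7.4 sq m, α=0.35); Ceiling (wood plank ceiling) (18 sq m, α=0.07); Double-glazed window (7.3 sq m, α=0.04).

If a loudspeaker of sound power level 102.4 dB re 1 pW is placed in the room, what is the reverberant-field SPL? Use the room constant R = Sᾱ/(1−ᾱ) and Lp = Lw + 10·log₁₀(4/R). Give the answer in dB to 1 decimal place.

Σ(Sᵢαᵢ) = 39.3·0.03 + 18·0.04 + 7.4·0.35 + 18·0.07 + 7.3·0.04 = 6.041; total area S = 90.0 sq m.
ᾱ = 0.0671, so room constant R = A/(1−ᾱ) = 6.476 sq m.
Lp = Lw + 10 log₁₀(4/R) = 102.4 -2.09 = 100.3 dB.

100.3 dB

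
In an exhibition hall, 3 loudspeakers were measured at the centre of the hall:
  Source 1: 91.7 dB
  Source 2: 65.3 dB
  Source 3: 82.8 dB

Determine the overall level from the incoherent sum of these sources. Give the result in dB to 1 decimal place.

92.2 dB

Σ 10^(Lᵢ/10) = 1.673e+09.
L_total = 10·log₁₀(1.673e+09) = 92.2 dB.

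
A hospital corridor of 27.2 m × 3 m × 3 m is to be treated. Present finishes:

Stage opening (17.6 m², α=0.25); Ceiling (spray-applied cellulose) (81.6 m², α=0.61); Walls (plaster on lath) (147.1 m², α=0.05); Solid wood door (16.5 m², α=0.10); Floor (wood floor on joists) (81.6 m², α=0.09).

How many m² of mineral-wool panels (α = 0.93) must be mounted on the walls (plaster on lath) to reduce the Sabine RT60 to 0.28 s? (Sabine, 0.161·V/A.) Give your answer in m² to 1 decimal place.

A₁ = Σ Sᵢαᵢ = 17.6·0.25 + 81.6·0.61 + 147.1·0.05 + 16.5·0.10 + 81.6·0.09 = 70.525 sabins.
Required A₂ = 0.161·244.8/0.28 = 140.760 sabins.
ΔA needed = 140.760 − 70.525 = 70.235 sabins.
Each m² of panel replacing the walls (plaster on lath) adds (0.93 − 0.05) = 0.88 sabins.
Area = ΔA/Δα = 70.235/0.88 = 79.8 m².

79.8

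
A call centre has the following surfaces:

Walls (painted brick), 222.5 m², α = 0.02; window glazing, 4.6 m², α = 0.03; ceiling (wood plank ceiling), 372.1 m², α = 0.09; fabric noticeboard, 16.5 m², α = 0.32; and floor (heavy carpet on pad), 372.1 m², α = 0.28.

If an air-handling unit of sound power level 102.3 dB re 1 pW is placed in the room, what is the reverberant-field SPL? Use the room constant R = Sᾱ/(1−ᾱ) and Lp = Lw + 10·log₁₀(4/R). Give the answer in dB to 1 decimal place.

A = 147.545 sabins; S = 987.8 m².
ᾱ = 0.1494, so room constant R = A/(1−ᾱ) = 173.460 m².
Lp = Lw + 10 log₁₀(4/R) = 102.3 -16.37 = 85.9 dB.

85.9 dB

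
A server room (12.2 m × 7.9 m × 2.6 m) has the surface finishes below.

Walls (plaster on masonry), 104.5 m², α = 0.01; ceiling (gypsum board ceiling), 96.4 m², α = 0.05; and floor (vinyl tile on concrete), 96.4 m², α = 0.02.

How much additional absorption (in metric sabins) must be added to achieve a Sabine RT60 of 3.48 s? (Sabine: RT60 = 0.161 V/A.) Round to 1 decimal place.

Total absorption A₁ = 104.5×0.01 + 96.4×0.05 + 96.4×0.02
  = 1.045 + 4.820 + 1.928 = 7.793 m² sabins.
Target A₂ = 0.161·250.588/3.48 = 11.593 sabins (V = 250.588 m³).
Additional absorption ΔA = 11.593 − 7.793 = 3.8 sabins.

3.8 sabins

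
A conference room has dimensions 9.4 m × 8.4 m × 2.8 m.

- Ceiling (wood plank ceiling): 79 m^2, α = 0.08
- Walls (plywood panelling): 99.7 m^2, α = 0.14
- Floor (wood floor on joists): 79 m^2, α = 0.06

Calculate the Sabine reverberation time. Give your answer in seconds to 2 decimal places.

A = Σ Sᵢαᵢ = 79·0.08 + 99.7·0.14 + 79·0.06 = 25.018 sabins.
Volume V = 9.4 × 8.4 × 2.8 = 221.088 m³.
RT60 = 0.161 · V / A = 0.161 × 221.088 / 25.018 = 1.42 s.

1.42 s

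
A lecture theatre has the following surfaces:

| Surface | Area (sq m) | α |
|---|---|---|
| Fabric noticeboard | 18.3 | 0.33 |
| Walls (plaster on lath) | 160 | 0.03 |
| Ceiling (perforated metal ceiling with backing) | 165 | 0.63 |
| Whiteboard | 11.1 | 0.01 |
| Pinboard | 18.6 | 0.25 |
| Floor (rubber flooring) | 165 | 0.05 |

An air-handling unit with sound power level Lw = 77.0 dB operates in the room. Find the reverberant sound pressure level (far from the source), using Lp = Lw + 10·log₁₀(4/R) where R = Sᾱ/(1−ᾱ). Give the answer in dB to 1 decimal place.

60.8 dB

Σ(Sᵢαᵢ) = 18.3·0.33 + 160·0.03 + 165·0.63 + 11.1·0.01 + 18.6·0.25 + 165·0.05 = 127.800; total area S = 538.0 sq m.
ᾱ = 0.2375, so room constant R = A/(1−ᾱ) = 167.607 sq m.
Lp = 77.0 + 10·log₁₀(4/167.607) = 77.0 + (-16.22) = 60.8 dB.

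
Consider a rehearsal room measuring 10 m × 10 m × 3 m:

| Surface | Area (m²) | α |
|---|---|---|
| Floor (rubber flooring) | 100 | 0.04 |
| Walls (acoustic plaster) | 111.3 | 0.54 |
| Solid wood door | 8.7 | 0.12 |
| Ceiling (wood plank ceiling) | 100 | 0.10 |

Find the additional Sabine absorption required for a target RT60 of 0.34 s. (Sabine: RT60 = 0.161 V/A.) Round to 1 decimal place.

66.9 sabins

Summing Sᵢαᵢ: 4.000 + 60.102 + 1.044 + 10.000 → A₁ = 75.146 sabins.
Target A₂ = 0.161·300/0.34 = 142.059 sabins (V = 300 m³).
ΔA = A₂ − A₁ = 142.059 − 75.146 = 66.9 sabins.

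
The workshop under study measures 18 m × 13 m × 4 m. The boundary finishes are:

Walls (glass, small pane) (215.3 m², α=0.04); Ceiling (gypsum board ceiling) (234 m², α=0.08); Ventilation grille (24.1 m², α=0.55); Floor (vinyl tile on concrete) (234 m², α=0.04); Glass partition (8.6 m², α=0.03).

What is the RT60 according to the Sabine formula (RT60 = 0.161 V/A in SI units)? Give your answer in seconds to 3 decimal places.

3.002 seconds

Summing Sᵢαᵢ: 8.612 + 18.720 + 13.255 + 9.360 + 0.258 → A = 50.205 sabins.
V = 18·13·4 = 936 m³.
RT60 = 0.161 · V / A = 0.161 × 936 / 50.205 = 3.002 s.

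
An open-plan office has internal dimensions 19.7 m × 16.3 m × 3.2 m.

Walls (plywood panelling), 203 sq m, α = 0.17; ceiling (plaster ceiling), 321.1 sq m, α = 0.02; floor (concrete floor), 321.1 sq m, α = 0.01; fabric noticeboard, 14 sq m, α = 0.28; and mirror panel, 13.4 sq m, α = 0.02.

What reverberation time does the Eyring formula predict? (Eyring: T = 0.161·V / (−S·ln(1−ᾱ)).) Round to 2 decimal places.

3.33 sec

S = Σ Sᵢ = 872.6 sq m.
Σ(Sᵢαᵢ) = 203·0.17 + 321.1·0.02 + 321.1·0.01 + 14·0.28 + 13.4·0.02 = 48.331.
Mean coefficient ᾱ = A/S = 0.0554.
Eyring denominator: −S ln(1−ᾱ) = 49.733.
V = 19.7 × 16.3 × 3.2 = 1027.552 m³.
RT60 = 0.161 × 1027.552 / 49.733 = 3.33 s.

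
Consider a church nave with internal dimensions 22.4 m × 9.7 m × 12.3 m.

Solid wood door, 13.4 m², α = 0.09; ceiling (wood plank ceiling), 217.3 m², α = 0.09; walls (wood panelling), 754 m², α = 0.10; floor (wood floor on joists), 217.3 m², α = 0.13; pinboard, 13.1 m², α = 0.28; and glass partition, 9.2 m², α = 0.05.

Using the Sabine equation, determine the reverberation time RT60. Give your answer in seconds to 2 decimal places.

3.35 seconds

Summing Sᵢαᵢ: 1.206 + 19.557 + 75.400 + 28.249 + 3.668 + 0.460 → A = 128.540 sabins.
V = 22.4·9.7·12.3 = 2672.544 m³.
T = 0.161 V/A = 0.161·2672.544/128.540 = 3.35 s.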